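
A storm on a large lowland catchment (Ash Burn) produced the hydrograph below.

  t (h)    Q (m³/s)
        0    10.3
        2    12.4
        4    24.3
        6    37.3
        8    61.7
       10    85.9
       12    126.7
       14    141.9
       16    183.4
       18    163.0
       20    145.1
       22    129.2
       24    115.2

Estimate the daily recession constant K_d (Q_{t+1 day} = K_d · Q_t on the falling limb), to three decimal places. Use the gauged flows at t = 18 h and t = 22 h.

K_d ≈ 0.248

Between t = 18 h and t = 22 h the flow falls from 163.0 to 129.2 m³/s over 2×2 h = 4 h.
Per-interval ratio K = (129.2/163.0)^(1/2) = 0.8903; K_d = K^(24/2) = 0.248.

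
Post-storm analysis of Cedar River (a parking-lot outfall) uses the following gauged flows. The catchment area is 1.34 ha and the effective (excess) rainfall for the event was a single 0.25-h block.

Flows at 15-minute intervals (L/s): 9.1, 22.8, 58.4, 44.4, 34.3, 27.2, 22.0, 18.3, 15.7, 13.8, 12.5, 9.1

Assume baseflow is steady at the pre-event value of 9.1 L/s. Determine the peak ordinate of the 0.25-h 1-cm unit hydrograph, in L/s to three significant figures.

Direct runoff: 0.0, 13.7, 49.3, 35.3, 25.2, 18.1, 12.9, 9.2, 6.6, 4.7, 3.4, 0.0 L/s; ΣQ_DR = 178.4 L/s, peak = 49.3 L/s.
Runoff depth d = ΣQ_DR·Δt / A = 178.4 × 900 / (1.34 ha) = 11.98 mm.
The 1-cm UH is the DRH scaled by (10 mm)/d, so U_p = 49.3 × 10/11.98 = 41.1 L/s.

U_p ≈ 41.1 L/s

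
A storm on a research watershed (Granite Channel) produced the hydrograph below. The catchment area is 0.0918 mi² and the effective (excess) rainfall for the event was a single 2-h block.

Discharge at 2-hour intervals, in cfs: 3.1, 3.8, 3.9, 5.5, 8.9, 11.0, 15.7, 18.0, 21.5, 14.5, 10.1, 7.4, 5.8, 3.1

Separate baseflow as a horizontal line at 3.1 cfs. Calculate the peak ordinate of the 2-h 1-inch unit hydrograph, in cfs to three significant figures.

U_p ≈ 6.13 cfs

Direct runoff: 0.0, 0.7, 0.8, 2.4, 5.8, 7.9, 12.6, 14.9, 18.4, 11.4, 7.0, 4.3, 2.7, 0.0 cfs; ΣQ_DR = 88.90 cfs, peak = 18.4 cfs.
Runoff depth d = ΣQ_DR·Δt / A = 88.90 × 7200 / (0.0918 mi²) = 3.001 in.
The 1-inch UH is the DRH scaled by (1 in)/d, so U_p = 18.4 × 1/3.001 = 6.13 cfs.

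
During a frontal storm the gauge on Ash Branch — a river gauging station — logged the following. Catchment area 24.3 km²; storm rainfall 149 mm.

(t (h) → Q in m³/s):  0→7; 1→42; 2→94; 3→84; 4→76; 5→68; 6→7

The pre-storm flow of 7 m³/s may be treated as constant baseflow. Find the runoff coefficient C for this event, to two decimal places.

ΣQ_DR = 329.0 m³/s; V = ΣQ_DR·Δt = 1.184 × 10^6 m³.
Runoff depth d = V / A = 48.74 mm.
C = d / P = 48.74 / 149 = 0.33.

C ≈ 0.33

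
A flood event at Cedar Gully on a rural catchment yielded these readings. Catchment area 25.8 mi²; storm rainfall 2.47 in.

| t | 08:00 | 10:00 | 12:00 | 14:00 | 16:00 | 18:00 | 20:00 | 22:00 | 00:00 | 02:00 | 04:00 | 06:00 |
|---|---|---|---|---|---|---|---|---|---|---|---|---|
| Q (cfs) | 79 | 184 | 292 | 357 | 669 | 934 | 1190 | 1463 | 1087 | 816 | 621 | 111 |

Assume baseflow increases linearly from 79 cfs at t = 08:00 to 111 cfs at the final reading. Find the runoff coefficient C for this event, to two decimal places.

ΣQ_DR = 6663 cfs; V = ΣQ_DR·Δt = 4.797 × 10^7 ft³.
Runoff depth d = V / A = 0.8004 in.
C = d / P = 0.8004 / 2.47 = 0.32.

C ≈ 0.32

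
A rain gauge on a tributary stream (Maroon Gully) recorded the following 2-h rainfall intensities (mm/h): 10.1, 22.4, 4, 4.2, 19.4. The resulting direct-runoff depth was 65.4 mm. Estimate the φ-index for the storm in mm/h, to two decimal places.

φ ≈ 6.40 mm/h

Only the 3 blocks with intensity above φ contribute runoff: 10.1, 22.4, 19.4 mm/h.
Σ(I−φ)·Δt = d  ⇒  (10.1+22.4+19.4 − 3φ)·2 = 65.4
φ = (51.90 − 65.4/2) / 3 = 6.40 mm/h.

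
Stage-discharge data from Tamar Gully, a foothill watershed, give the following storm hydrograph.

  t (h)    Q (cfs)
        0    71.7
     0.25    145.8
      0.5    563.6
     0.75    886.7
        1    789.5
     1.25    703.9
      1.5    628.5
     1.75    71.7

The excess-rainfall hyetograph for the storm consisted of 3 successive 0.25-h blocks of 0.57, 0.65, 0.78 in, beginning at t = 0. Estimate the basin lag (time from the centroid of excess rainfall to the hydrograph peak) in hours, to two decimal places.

t_L ≈ 0.35 h

Centroid of excess rainfall: t_c = Σ P_i·t̄_i / ΣP_i = 0.4013 h (block centres at 0.125, 0.375, 0.625 h).
Hydrograph peak occurs at t = 0.75 h, so basin lag t_L = 0.75 − 0.4013 = 0.35 h.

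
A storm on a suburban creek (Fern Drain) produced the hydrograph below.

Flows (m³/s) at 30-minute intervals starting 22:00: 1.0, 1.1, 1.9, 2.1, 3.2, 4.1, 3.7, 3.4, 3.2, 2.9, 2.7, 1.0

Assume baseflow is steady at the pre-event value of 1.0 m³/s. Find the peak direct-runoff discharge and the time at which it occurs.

Subtracting baseflow gives direct-runoff ordinates: 0.0, 0.1, 0.9, 1.1, 2.2, 3.1, 2.7, 2.4, 2.2, 1.9, 1.7, 0.0 m³/s.
The maximum is 3.1 m³/s, occurring at the reading for t = 00:30.

Q_p = 3.1 m³/s at t = 00:30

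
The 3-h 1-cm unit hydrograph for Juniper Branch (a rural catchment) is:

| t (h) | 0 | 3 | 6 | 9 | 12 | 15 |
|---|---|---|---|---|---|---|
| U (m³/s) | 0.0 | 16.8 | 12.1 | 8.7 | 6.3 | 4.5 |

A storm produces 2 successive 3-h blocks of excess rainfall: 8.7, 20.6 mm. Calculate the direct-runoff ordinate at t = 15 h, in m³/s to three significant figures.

Q ≈ 16.9 m³/s

By discrete convolution, Q_j = Σ (P_i / 10 mm) · U_{j−i}.
At t = 15 h (j=5): Q = (8.7/10)·4.5 + (20.6/10)·6.3 = 16.9 m³/s.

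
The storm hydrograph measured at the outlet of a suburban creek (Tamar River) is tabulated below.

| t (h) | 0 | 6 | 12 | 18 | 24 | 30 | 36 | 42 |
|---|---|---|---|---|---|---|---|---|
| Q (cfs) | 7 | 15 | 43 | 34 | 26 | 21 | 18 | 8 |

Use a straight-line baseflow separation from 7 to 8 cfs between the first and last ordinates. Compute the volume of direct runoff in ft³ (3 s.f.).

V ≈ 2.42 × 10^6 ft³

Direct-runoff ordinates (Q − Q_b): 0.00, 7.86, 35.71, 26.57, 18.43, 13.29, 10.14, 0.00 cfs.
ΣQ_DR = 112.0 cfs.
With Δt = 6 h = 21600 s, V = ΣQ_DR · Δt = 112.0 × 21600 = 2.42 × 10^6 ft³.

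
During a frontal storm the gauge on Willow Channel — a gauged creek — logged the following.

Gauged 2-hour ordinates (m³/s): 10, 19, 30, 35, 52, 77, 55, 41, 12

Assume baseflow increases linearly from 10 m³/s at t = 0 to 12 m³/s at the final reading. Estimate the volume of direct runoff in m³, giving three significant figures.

V ≈ 1.67 × 10^6 m³

Direct-runoff ordinates (Q − Q_b): 0.00, 8.75, 19.50, 24.25, 41.00, 65.75, 43.50, 29.25, 0.00 m³/s.
ΣQ_DR = 232.0 m³/s.
With Δt = 2 h = 7200 s, V = ΣQ_DR · Δt = 232.0 × 7200 = 1.67 × 10^6 m³.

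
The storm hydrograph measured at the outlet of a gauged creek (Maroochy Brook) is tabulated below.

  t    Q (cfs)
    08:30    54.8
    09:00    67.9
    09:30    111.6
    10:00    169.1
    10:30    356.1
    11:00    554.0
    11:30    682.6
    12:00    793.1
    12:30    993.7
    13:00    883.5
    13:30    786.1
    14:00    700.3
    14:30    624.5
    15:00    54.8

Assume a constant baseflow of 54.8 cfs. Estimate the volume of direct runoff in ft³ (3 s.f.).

V ≈ 1.09 × 10^7 ft³

Direct-runoff ordinates (Q − Q_b): 0.0, 13.1, 56.8, 114.3, 301.3, 499.2, 627.8, 738.3, 938.9, 828.7, 731.3, 645.5, 569.7, 0.0 cfs.
ΣQ_DR = 6065 cfs.
With Δt = 0.5 h = 1800 s, V = ΣQ_DR · Δt = 6065 × 1800 = 1.09 × 10^7 ft³.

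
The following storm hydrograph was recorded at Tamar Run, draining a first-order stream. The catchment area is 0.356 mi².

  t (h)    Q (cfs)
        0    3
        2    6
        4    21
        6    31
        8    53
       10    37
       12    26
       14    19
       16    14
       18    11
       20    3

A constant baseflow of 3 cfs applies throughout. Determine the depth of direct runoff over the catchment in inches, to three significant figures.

Direct runoff: 0.0, 3.0, 18.0, 28.0, 50.0, 34.0, 23.0, 16.0, 11.0, 8.0, 0.0 cfs; ΣQ_DR = 191.0 cfs.
V = ΣQ_DR · Δt = 191.0 × 7200 s = 1.375 × 10^6 ft³.
Over A = 0.356 mi², depth = V / A = 1.66 in.

d ≈ 1.66 in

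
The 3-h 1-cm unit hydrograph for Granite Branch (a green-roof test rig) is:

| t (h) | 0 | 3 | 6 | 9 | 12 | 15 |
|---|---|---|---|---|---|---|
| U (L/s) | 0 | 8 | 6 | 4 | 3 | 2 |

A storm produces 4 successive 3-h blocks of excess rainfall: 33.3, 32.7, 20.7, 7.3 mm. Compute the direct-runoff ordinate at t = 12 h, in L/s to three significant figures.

By discrete convolution, Q_j = Σ (P_i / 10 mm) · U_{j−i}.
At t = 12 h (j=4): Q = (33.3/10)·3 + (32.7/10)·4 + (20.7/10)·6 + (7.3/10)·8 = 41.3 L/s.

Q ≈ 41.3 L/s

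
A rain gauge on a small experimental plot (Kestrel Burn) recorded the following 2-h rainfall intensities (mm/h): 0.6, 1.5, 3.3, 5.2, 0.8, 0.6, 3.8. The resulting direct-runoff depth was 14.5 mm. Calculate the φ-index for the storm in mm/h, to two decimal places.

Only the 3 blocks with intensity above φ contribute runoff: 3.3, 5.2, 3.8 mm/h.
Σ(I−φ)·Δt = d  ⇒  (3.3+5.2+3.8 − 3φ)·2 = 14.5
φ = (12.30 − 14.5/2) / 3 = 1.68 mm/h.

φ ≈ 1.68 mm/h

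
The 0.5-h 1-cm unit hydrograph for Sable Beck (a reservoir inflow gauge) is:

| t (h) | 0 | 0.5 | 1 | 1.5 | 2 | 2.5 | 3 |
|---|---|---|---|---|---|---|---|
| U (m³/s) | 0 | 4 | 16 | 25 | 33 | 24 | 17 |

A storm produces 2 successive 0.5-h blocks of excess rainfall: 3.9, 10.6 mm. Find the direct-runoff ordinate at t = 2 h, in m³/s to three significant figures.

Q ≈ 39.4 m³/s

By discrete convolution, Q_j = Σ (P_i / 10 mm) · U_{j−i}.
At t = 2 h (j=4): Q = (3.9/10)·33 + (10.6/10)·25 = 39.4 m³/s.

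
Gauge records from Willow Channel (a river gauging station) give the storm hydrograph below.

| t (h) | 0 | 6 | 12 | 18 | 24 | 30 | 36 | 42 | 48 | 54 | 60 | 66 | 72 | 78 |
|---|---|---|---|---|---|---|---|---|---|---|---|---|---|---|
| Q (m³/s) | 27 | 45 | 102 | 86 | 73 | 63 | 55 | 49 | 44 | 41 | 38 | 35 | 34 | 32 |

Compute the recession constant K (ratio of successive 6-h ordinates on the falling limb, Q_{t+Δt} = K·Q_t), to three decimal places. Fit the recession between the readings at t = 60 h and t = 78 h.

Using the recession-limb readings at t = 60 h and t = 78 h: Q falls from 38 to 32 m³/s over 3 intervals.
K = (Q₂/Q₁)^(1/3) = (32/38)^(1/3) = 0.944.

K ≈ 0.944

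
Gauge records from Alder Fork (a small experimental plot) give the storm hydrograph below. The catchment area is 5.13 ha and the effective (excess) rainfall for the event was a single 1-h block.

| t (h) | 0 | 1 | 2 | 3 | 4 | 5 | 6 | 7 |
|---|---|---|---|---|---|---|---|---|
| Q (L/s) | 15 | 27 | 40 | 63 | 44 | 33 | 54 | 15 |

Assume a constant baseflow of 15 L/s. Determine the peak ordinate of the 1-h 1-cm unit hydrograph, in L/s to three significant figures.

Direct runoff: 0.0, 12.0, 25.0, 48.0, 29.0, 18.0, 39.0, 0.0 L/s; ΣQ_DR = 171.0 L/s, peak = 48.0 L/s.
Runoff depth d = ΣQ_DR·Δt / A = 171.0 × 3600 / (5.13 ha) = 12.00 mm.
The 1-cm UH is the DRH scaled by (10 mm)/d, so U_p = 48.0 × 10/12.00 = 40.0 L/s.

U_p ≈ 40.0 L/s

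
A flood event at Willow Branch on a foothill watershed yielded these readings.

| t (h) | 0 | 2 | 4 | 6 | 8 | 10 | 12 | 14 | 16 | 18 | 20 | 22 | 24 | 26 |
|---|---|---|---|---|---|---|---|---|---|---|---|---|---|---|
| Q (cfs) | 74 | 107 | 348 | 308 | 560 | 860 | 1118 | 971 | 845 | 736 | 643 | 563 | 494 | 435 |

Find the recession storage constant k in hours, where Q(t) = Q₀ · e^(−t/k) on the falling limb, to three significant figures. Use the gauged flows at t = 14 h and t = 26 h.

On the falling limb, Q drops from 971 to 435 cfs between t = 14 h and t = 26 h (Δt = 12 h).
k = −Δt / ln(Q₂/Q₁) = −12 / ln(435/971) = 14.9 h.

k ≈ 14.9 h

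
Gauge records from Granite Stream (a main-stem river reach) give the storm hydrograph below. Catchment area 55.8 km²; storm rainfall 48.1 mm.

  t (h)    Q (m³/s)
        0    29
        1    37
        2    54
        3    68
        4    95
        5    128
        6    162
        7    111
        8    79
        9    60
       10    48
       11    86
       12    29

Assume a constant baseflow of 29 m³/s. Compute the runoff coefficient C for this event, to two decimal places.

C ≈ 0.82

ΣQ_DR = 609.0 m³/s; V = ΣQ_DR·Δt = 2.192 × 10^6 m³.
Runoff depth d = V / A = 39.29 mm.
C = d / P = 39.29 / 48.1 = 0.82.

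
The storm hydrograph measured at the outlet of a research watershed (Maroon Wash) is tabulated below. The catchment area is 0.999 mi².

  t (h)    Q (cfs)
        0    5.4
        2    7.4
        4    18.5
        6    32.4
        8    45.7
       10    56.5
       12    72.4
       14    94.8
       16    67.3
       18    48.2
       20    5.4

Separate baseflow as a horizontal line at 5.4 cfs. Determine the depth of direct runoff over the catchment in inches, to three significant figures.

d ≈ 1.22 in

Direct runoff: 0.0, 2.0, 13.1, 27.0, 40.3, 51.1, 67.0, 89.4, 61.9, 42.8, 0.0 cfs; ΣQ_DR = 394.6 cfs.
V = ΣQ_DR · Δt = 394.6 × 7200 s = 2.841 × 10^6 ft³.
Over A = 0.999 mi², depth = V / A = 1.22 in.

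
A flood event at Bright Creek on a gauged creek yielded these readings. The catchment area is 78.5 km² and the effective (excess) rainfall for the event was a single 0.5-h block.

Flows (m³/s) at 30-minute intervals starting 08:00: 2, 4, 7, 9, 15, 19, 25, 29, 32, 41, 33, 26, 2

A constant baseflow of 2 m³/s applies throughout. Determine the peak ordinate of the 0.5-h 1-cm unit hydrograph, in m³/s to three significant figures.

U_p ≈ 78.0 m³/s

Direct runoff: 0.0, 2.0, 5.0, 7.0, 13.0, 17.0, 23.0, 27.0, 30.0, 39.0, 31.0, 24.0, 0.0 m³/s; ΣQ_DR = 218.0 m³/s, peak = 39.0 m³/s.
Runoff depth d = ΣQ_DR·Δt / A = 218.0 × 1800 / (78.5 km²) = 4.999 mm.
The 1-cm UH is the DRH scaled by (10 mm)/d, so U_p = 39.0 × 10/4.999 = 78.0 m³/s.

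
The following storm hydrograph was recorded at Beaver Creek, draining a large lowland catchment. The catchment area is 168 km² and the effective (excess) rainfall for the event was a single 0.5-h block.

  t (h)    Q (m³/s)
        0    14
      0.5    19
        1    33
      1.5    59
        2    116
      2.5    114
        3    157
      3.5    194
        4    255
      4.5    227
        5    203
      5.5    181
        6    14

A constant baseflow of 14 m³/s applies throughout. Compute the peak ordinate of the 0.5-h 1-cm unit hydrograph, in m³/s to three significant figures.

U_p ≈ 160 m³/s

Direct runoff: 0.0, 5.0, 19.0, 45.0, 102.0, 100.0, 143.0, 180.0, 241.0, 213.0, 189.0, 167.0, 0.0 m³/s; ΣQ_DR = 1404 m³/s, peak = 241.0 m³/s.
Runoff depth d = ΣQ_DR·Δt / A = 1404 × 1800 / (168 km²) = 15.04 mm.
The 1-cm UH is the DRH scaled by (10 mm)/d, so U_p = 241.0 × 10/15.04 = 160 m³/s.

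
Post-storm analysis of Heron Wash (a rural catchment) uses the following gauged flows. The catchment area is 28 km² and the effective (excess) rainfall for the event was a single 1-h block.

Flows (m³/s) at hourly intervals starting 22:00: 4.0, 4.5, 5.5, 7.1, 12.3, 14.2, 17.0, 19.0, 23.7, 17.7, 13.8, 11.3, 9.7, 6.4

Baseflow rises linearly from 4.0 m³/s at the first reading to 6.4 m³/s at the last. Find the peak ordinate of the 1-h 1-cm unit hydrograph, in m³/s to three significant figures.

U_p ≈ 15.2 m³/s

Direct runoff: 0.00, 0.32, 1.13, 2.55, 7.56, 9.28, 11.89, 13.71, 18.22, 12.04, 7.95, 5.27, 3.48, 0.00 m³/s; ΣQ_DR = 93.40 m³/s, peak = 18.22 m³/s.
Runoff depth d = ΣQ_DR·Δt / A = 93.40 × 3600 / (28 km²) = 12.01 mm.
The 1-cm UH is the DRH scaled by (10 mm)/d, so U_p = 18.22 × 10/12.01 = 15.2 m³/s.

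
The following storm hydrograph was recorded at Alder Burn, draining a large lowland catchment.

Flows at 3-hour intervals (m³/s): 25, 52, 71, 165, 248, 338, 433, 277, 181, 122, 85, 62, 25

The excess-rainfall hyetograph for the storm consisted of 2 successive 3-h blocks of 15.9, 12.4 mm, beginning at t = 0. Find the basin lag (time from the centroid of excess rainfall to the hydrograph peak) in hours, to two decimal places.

Centroid of excess rainfall: t_c = Σ P_i·t̄_i / ΣP_i = 2.8145 h (block centres at 1.5, 4.5 h).
Hydrograph peak occurs at t = 18 h, so basin lag t_L = 18 − 2.8145 = 15.19 h.

t_L ≈ 15.19 h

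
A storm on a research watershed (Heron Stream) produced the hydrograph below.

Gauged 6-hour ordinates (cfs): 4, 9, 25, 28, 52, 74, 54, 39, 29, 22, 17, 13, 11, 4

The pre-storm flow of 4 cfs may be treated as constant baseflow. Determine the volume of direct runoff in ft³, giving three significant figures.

Direct-runoff ordinates (Q − Q_b): 0.0, 5.0, 21.0, 24.0, 48.0, 70.0, 50.0, 35.0, 25.0, 18.0, 13.0, 9.0, 7.0, 0.0 cfs.
ΣQ_DR = 325.0 cfs.
With Δt = 6 h = 21600 s, V = ΣQ_DR · Δt = 325.0 × 21600 = 7.02 × 10^6 ft³.

V ≈ 7.02 × 10^6 ft³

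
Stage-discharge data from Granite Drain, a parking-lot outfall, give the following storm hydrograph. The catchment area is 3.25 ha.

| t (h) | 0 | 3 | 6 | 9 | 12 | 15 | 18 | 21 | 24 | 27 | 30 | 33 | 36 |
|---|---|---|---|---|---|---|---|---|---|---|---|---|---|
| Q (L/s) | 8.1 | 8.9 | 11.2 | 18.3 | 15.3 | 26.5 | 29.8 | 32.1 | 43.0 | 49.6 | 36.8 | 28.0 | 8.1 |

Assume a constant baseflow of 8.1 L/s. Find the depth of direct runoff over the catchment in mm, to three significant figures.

d ≈ 69.9 mm

Direct runoff: 0.0, 0.8, 3.1, 10.2, 7.2, 18.4, 21.7, 24.0, 34.9, 41.5, 28.7, 19.9, 0.0 L/s; ΣQ_DR = 210.4 L/s.
V = ΣQ_DR · Δt = 210.4 × 10800 s = 2.272 × 10^6 L.
Over A = 3.25 ha, depth = V / A = 69.9 mm.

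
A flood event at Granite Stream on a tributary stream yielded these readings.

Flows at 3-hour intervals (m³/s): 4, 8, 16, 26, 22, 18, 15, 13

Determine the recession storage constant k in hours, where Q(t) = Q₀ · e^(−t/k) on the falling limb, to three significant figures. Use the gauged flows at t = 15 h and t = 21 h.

On the falling limb, Q drops from 18 to 13 m³/s between t = 15 h and t = 21 h (Δt = 6 h).
k = −Δt / ln(Q₂/Q₁) = −6 / ln(13/18) = 18.4 h.

k ≈ 18.4 h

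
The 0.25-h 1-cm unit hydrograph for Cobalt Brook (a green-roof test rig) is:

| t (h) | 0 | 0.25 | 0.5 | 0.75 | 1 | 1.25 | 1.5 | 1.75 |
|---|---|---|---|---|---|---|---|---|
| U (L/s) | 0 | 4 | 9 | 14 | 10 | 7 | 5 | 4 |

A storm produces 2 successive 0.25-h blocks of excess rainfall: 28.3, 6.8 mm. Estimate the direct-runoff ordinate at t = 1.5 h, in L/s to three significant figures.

By discrete convolution, Q_j = Σ (P_i / 10 mm) · U_{j−i}.
At t = 1.5 h (j=6): Q = (28.3/10)·5 + (6.8/10)·7 = 18.9 L/s.

Q ≈ 18.9 L/s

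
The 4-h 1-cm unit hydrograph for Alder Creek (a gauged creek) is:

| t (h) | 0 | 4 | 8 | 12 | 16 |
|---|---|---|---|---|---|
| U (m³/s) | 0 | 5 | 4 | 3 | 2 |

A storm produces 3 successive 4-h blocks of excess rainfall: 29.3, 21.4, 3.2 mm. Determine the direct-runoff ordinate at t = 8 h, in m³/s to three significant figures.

By discrete convolution, Q_j = Σ (P_i / 10 mm) · U_{j−i}.
At t = 8 h (j=2): Q = (29.3/10)·4 + (21.4/10)·5 + (3.2/10)·0 = 22.4 m³/s.

Q ≈ 22.4 m³/s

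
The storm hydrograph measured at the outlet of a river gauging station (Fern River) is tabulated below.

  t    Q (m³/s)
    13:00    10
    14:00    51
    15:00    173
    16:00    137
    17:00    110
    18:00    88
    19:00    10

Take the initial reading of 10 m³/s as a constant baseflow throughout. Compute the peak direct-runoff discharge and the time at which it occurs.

Subtracting baseflow gives direct-runoff ordinates: 0.0, 41.0, 163.0, 127.0, 100.0, 78.0, 0.0 m³/s.
The maximum is 163.0 m³/s, occurring at the reading for t = 15:00.

Q_p = 163.0 m³/s at t = 15:00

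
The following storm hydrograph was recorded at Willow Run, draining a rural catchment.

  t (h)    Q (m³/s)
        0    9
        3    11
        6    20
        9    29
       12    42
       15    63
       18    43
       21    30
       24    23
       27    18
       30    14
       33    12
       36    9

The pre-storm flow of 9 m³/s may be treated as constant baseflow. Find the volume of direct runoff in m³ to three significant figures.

Direct-runoff ordinates (Q − Q_b): 0.0, 2.0, 11.0, 20.0, 33.0, 54.0, 34.0, 21.0, 14.0, 9.0, 5.0, 3.0, 0.0 m³/s.
ΣQ_DR = 206.0 m³/s.
With Δt = 3 h = 10800 s, V = ΣQ_DR · Δt = 206.0 × 10800 = 2.22 × 10^6 m³.

V ≈ 2.22 × 10^6 m³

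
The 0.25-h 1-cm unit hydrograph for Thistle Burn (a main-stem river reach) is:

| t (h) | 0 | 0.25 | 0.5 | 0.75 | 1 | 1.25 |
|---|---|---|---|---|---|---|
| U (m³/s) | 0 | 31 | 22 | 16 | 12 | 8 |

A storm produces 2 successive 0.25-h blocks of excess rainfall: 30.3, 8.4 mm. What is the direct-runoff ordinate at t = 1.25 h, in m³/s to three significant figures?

Q ≈ 34.3 m³/s

By discrete convolution, Q_j = Σ (P_i / 10 mm) · U_{j−i}.
At t = 1.25 h (j=5): Q = (30.3/10)·8 + (8.4/10)·12 = 34.3 m³/s.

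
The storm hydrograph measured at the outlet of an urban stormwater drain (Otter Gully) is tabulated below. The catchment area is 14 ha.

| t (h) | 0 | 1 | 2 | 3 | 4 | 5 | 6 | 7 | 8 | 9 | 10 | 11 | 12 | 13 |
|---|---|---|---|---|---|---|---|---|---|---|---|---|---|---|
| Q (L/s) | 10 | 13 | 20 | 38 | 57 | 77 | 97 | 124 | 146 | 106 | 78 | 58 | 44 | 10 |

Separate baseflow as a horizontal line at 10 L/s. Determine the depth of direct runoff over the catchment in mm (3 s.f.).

Direct runoff: 0.0, 3.0, 10.0, 28.0, 47.0, 67.0, 87.0, 114.0, 136.0, 96.0, 68.0, 48.0, 34.0, 0.0 L/s; ΣQ_DR = 738.0 L/s.
V = ΣQ_DR · Δt = 738.0 × 3600 s = 2.657 × 10^6 L.
Over A = 14 ha, depth = V / A = 19.0 mm.

d ≈ 19.0 mm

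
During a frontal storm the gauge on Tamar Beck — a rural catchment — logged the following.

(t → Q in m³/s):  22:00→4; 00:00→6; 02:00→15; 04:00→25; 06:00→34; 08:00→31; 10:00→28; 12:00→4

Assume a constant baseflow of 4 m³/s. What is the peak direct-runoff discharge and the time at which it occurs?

Subtracting baseflow gives direct-runoff ordinates: 0.0, 2.0, 11.0, 21.0, 30.0, 27.0, 24.0, 0.0 m³/s.
The maximum is 30.0 m³/s, occurring at the reading for t = 06:00.

Q_p = 30.0 m³/s at t = 06:00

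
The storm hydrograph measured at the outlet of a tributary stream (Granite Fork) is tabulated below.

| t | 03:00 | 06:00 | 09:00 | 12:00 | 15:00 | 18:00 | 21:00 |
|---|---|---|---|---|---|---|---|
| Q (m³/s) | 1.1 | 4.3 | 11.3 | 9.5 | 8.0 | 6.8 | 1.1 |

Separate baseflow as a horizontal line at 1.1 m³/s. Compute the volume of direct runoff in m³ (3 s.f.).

V ≈ 3.72 × 10^5 m³

Direct-runoff ordinates (Q − Q_b): 0.0, 3.2, 10.2, 8.4, 6.9, 5.7, 0.0 m³/s.
ΣQ_DR = 34.40 m³/s.
With Δt = 3 h = 10800 s, V = ΣQ_DR · Δt = 34.40 × 10800 = 3.72 × 10^5 m³.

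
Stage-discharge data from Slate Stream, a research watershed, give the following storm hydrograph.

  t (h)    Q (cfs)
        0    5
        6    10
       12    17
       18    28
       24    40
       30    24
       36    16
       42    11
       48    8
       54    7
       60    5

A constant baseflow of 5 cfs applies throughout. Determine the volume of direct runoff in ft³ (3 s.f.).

Direct-runoff ordinates (Q − Q_b): 0.0, 5.0, 12.0, 23.0, 35.0, 19.0, 11.0, 6.0, 3.0, 2.0, 0.0 cfs.
ΣQ_DR = 116.0 cfs.
With Δt = 6 h = 21600 s, V = ΣQ_DR · Δt = 116.0 × 21600 = 2.51 × 10^6 ft³.

V ≈ 2.51 × 10^6 ft³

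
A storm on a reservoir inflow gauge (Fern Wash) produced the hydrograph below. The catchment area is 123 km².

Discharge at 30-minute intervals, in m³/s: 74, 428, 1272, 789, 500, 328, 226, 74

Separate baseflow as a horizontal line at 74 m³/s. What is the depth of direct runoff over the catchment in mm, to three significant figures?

Direct runoff: 0.0, 354.0, 1198.0, 715.0, 426.0, 254.0, 152.0, 0.0 m³/s; ΣQ_DR = 3099 m³/s.
V = ΣQ_DR · Δt = 3099 × 1800 s = 5.578 × 10^6 m³.
Over A = 123 km², depth = V / A = 45.4 mm.

d ≈ 45.4 mm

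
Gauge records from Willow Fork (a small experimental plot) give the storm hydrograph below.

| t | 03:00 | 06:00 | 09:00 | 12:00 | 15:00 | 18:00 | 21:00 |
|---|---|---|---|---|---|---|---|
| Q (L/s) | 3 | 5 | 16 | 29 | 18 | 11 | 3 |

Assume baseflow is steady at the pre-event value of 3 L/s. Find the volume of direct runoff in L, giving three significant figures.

V ≈ 6.91 × 10^5 L

Direct-runoff ordinates (Q − Q_b): 0.0, 2.0, 13.0, 26.0, 15.0, 8.0, 0.0 L/s.
ΣQ_DR = 64.00 L/s.
With Δt = 3 h = 10800 s, V = ΣQ_DR · Δt = 64.00 × 10800 = 6.91 × 10^5 L.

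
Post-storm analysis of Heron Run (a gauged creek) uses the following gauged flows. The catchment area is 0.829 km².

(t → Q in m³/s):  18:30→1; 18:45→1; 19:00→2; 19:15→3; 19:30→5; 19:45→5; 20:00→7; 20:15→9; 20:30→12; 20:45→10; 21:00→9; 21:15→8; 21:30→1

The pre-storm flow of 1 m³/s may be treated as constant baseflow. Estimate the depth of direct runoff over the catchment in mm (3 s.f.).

Direct runoff: 0.0, 0.0, 1.0, 2.0, 4.0, 4.0, 6.0, 8.0, 11.0, 9.0, 8.0, 7.0, 0.0 m³/s; ΣQ_DR = 60.00 m³/s.
V = ΣQ_DR · Δt = 60.00 × 900 s = 54000 m³.
Over A = 0.829 km², depth = V / A = 65.1 mm.

d ≈ 65.1 mm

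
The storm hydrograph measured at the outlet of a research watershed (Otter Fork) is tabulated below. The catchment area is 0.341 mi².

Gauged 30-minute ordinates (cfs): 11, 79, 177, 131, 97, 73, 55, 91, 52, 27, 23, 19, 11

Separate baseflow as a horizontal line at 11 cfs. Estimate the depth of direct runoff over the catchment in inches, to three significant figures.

d ≈ 1.60 in

Direct runoff: 0.0, 68.0, 166.0, 120.0, 86.0, 62.0, 44.0, 80.0, 41.0, 16.0, 12.0, 8.0, 0.0 cfs; ΣQ_DR = 703.0 cfs.
V = ΣQ_DR · Δt = 703.0 × 1800 s = 1.265 × 10^6 ft³.
Over A = 0.341 mi², depth = V / A = 1.60 in.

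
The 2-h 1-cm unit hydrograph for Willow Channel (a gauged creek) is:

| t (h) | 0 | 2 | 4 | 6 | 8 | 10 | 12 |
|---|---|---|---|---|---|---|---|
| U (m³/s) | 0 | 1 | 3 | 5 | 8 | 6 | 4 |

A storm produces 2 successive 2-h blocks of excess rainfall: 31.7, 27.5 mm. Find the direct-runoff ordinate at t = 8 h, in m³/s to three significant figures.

Q ≈ 39.1 m³/s

By discrete convolution, Q_j = Σ (P_i / 10 mm) · U_{j−i}.
At t = 8 h (j=4): Q = (31.7/10)·8 + (27.5/10)·5 = 39.1 m³/s.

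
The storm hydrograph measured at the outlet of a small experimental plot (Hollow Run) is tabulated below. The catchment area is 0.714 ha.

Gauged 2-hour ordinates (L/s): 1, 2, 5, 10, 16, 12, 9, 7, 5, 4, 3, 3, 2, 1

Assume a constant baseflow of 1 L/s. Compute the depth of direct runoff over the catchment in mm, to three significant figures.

Direct runoff: 0.0, 1.0, 4.0, 9.0, 15.0, 11.0, 8.0, 6.0, 4.0, 3.0, 2.0, 2.0, 1.0, 0.0 L/s; ΣQ_DR = 66.00 L/s.
V = ΣQ_DR · Δt = 66.00 × 7200 s = 4.752 × 10^5 L.
Over A = 0.714 ha, depth = V / A = 66.6 mm.

d ≈ 66.6 mm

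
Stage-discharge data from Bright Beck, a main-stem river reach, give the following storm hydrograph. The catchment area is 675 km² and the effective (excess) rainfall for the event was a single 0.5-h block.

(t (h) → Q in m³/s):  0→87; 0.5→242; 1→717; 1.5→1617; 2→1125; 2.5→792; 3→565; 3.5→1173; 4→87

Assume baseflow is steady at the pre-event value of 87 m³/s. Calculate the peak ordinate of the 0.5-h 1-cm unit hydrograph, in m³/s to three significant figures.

Direct runoff: 0.0, 155.0, 630.0, 1530.0, 1038.0, 705.0, 478.0, 1086.0, 0.0 m³/s; ΣQ_DR = 5622 m³/s, peak = 1530.0 m³/s.
Runoff depth d = ΣQ_DR·Δt / A = 5622 × 1800 / (675 km²) = 14.99 mm.
The 1-cm UH is the DRH scaled by (10 mm)/d, so U_p = 1530.0 × 10/14.99 = 1020 m³/s.

U_p ≈ 1020 m³/s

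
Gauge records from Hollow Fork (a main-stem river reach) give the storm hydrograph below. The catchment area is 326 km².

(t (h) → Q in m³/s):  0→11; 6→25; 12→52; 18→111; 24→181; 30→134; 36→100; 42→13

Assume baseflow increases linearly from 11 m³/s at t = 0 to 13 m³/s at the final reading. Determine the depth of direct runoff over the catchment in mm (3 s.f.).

Direct runoff: 0.00, 13.71, 40.43, 99.14, 168.86, 121.57, 87.29, 0.00 m³/s; ΣQ_DR = 531.0 m³/s.
V = ΣQ_DR · Δt = 531.0 × 21600 s = 1.147 × 10^7 m³.
Over A = 326 km², depth = V / A = 35.2 mm.

d ≈ 35.2 mm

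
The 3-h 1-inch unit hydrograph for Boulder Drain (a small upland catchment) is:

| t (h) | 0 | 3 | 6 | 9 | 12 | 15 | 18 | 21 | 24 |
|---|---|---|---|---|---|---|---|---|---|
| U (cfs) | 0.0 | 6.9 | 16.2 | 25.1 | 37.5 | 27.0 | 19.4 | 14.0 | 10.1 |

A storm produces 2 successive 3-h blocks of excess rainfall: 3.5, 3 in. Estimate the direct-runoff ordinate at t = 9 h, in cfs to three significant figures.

By discrete convolution, Q_j = Σ (P_i / 1 in) · U_{j−i}.
At t = 9 h (j=3): Q = (3.5/1)·25.1 + (3/1)·16.2 = 136 cfs.

Q ≈ 136 cfs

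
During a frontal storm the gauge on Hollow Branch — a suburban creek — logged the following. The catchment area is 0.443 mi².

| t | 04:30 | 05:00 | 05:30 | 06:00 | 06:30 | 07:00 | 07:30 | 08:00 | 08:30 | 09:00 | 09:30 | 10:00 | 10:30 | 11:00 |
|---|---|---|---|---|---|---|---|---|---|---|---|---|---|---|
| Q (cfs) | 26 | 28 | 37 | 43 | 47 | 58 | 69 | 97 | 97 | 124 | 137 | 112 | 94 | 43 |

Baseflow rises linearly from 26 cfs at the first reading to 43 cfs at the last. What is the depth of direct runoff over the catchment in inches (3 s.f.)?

d ≈ 0.925 in

Direct runoff: 0.00, 0.69, 8.38, 13.08, 15.77, 25.46, 35.15, 61.85, 60.54, 86.23, 97.92, 71.62, 52.31, 0.00 cfs; ΣQ_DR = 529.0 cfs.
V = ΣQ_DR · Δt = 529.0 × 1800 s = 9.522 × 10^5 ft³.
Over A = 0.443 mi², depth = V / A = 0.925 in.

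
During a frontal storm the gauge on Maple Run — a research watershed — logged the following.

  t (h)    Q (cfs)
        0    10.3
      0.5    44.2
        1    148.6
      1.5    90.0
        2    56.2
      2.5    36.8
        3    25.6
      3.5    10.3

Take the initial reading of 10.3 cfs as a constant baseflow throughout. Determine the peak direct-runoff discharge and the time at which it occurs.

Subtracting baseflow gives direct-runoff ordinates: 0.0, 33.9, 138.3, 79.7, 45.9, 26.5, 15.3, 0.0 cfs.
The maximum is 138.3 cfs, occurring at the reading for t = 1 h.

Q_p = 138.3 cfs at t = 1 h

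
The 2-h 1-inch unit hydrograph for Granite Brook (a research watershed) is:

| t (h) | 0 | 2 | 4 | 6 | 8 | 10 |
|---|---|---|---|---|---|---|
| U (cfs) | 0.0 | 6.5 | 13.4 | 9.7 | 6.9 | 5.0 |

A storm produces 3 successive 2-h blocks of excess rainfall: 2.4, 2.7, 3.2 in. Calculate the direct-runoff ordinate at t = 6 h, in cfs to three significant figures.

Q ≈ 80.3 cfs

By discrete convolution, Q_j = Σ (P_i / 1 in) · U_{j−i}.
At t = 6 h (j=3): Q = (2.4/1)·9.7 + (2.7/1)·13.4 + (3.2/1)·6.5 = 80.3 cfs.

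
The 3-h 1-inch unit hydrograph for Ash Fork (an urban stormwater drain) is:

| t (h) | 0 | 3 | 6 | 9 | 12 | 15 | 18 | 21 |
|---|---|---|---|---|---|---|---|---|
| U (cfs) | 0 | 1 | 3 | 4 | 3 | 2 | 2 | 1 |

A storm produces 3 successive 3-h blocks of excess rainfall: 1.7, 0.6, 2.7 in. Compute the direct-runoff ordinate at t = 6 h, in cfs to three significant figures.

By discrete convolution, Q_j = Σ (P_i / 1 in) · U_{j−i}.
At t = 6 h (j=2): Q = (1.7/1)·3 + (0.6/1)·1 + (2.7/1)·0 = 5.70 cfs.

Q ≈ 5.70 cfs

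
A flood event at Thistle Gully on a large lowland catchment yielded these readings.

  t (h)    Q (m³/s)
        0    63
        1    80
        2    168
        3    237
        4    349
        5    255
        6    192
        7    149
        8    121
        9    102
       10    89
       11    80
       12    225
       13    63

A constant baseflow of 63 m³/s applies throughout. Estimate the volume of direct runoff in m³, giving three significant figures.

V ≈ 4.65 × 10^6 m³

Direct-runoff ordinates (Q − Q_b): 0.0, 17.0, 105.0, 174.0, 286.0, 192.0, 129.0, 86.0, 58.0, 39.0, 26.0, 17.0, 162.0, 0.0 m³/s.
ΣQ_DR = 1291 m³/s.
With Δt = 1 h = 3600 s, V = ΣQ_DR · Δt = 1291 × 3600 = 4.65 × 10^6 m³.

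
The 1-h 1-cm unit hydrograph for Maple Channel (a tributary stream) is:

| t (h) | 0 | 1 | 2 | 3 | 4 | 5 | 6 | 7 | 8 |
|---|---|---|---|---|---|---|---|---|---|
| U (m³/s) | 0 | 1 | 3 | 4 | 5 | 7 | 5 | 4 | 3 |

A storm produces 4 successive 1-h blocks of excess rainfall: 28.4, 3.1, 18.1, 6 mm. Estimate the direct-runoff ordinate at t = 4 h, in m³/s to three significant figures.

By discrete convolution, Q_j = Σ (P_i / 10 mm) · U_{j−i}.
At t = 4 h (j=4): Q = (28.4/10)·5 + (3.1/10)·4 + (18.1/10)·3 + (6/10)·1 = 21.5 m³/s.

Q ≈ 21.5 m³/s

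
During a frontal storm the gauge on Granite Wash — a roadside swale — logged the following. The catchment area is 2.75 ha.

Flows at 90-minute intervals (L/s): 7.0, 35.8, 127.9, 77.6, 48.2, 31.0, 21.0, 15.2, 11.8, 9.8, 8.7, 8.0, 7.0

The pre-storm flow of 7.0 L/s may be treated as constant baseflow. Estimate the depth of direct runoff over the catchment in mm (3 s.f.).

d ≈ 62.4 mm

Direct runoff: 0.0, 28.8, 120.9, 70.6, 41.2, 24.0, 14.0, 8.2, 4.8, 2.8, 1.7, 1.0, 0.0 L/s; ΣQ_DR = 318.0 L/s.
V = ΣQ_DR · Δt = 318.0 × 5400 s = 1.717 × 10^6 L.
Over A = 2.75 ha, depth = V / A = 62.4 mm.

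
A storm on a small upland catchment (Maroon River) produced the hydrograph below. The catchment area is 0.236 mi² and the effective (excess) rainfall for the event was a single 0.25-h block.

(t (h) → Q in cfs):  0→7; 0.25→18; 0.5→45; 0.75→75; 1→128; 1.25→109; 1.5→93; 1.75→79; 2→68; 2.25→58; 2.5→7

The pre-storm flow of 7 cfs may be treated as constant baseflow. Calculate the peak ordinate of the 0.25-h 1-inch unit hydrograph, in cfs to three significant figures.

U_p ≈ 121 cfs

Direct runoff: 0.0, 11.0, 38.0, 68.0, 121.0, 102.0, 86.0, 72.0, 61.0, 51.0, 0.0 cfs; ΣQ_DR = 610.0 cfs, peak = 121.0 cfs.
Runoff depth d = ΣQ_DR·Δt / A = 610.0 × 900 / (0.236 mi²) = 1.001 in.
The 1-inch UH is the DRH scaled by (1 in)/d, so U_p = 121.0 × 1/1.001 = 121 cfs.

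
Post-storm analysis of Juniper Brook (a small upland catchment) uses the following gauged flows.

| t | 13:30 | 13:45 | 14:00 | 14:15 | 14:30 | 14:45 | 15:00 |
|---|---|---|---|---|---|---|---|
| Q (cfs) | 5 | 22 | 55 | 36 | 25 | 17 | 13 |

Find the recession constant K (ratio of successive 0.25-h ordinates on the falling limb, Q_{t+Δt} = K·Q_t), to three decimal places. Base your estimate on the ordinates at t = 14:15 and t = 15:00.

K ≈ 0.712

Using the recession-limb readings at t = 14:15 and t = 15:00: Q falls from 36 to 13 cfs over 3 intervals.
K = (Q₂/Q₁)^(1/3) = (13/36)^(1/3) = 0.712.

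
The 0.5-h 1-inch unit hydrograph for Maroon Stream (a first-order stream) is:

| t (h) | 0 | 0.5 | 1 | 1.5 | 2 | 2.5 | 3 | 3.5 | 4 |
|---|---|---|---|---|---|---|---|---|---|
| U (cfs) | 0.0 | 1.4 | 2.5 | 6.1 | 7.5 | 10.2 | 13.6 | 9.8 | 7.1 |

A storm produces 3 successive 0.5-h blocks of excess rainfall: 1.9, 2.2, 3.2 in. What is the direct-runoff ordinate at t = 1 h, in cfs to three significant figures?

By discrete convolution, Q_j = Σ (P_i / 1 in) · U_{j−i}.
At t = 1 h (j=2): Q = (1.9/1)·2.5 + (2.2/1)·1.4 + (3.2/1)·0.0 = 7.83 cfs.

Q ≈ 7.83 cfs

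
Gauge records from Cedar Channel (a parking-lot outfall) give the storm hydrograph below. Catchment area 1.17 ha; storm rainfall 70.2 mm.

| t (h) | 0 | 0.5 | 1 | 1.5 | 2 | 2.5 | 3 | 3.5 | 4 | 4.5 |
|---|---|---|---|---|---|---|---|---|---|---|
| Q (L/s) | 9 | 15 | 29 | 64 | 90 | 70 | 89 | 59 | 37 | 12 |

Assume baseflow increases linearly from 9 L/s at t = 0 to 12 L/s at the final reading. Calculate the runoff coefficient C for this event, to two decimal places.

ΣQ_DR = 369.0 L/s; V = ΣQ_DR·Δt = 6.642 × 10^5 L.
Runoff depth d = V / A = 56.77 mm.
C = d / P = 56.77 / 70.2 = 0.81.

C ≈ 0.81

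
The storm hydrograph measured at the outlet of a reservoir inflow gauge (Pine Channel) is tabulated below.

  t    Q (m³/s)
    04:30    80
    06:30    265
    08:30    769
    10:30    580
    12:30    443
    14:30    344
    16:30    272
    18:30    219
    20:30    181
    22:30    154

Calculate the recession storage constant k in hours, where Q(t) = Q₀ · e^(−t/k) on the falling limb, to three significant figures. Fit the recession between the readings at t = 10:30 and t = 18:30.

On the falling limb, Q drops from 580 to 219 m³/s between t = 10:30 and t = 18:30 (Δt = 8 h).
k = −Δt / ln(Q₂/Q₁) = −8 / ln(219/580) = 8.21 h.

k ≈ 8.21 h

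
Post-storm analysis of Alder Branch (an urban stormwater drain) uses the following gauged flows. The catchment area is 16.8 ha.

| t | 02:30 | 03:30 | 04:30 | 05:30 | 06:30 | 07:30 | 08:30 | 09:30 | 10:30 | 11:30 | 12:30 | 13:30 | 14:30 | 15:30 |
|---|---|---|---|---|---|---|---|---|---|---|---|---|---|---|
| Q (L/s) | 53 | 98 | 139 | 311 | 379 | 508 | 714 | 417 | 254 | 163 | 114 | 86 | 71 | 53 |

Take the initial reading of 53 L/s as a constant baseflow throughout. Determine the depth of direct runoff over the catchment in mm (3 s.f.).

d ≈ 56.1 mm

Direct runoff: 0.0, 45.0, 86.0, 258.0, 326.0, 455.0, 661.0, 364.0, 201.0, 110.0, 61.0, 33.0, 18.0, 0.0 L/s; ΣQ_DR = 2618 L/s.
V = ΣQ_DR · Δt = 2618 × 3600 s = 9.425 × 10^6 L.
Over A = 16.8 ha, depth = V / A = 56.1 mm.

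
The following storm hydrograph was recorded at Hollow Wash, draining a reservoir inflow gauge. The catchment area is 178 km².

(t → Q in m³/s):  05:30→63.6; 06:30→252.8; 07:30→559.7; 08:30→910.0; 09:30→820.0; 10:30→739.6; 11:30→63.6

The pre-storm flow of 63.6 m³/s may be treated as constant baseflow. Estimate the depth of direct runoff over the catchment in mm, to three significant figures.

Direct runoff: 0.0, 189.2, 496.1, 846.4, 756.4, 676.0, 0.0 m³/s; ΣQ_DR = 2964 m³/s.
V = ΣQ_DR · Δt = 2964 × 3600 s = 1.067 × 10^7 m³.
Over A = 178 km², depth = V / A = 59.9 mm.

d ≈ 59.9 mm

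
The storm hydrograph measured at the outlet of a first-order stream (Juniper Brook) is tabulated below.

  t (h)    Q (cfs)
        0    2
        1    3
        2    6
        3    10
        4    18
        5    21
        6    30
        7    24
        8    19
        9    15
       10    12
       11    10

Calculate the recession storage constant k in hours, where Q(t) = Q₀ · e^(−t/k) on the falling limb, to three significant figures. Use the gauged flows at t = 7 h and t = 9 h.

On the falling limb, Q drops from 24 to 15 cfs between t = 7 h and t = 9 h (Δt = 2 h).
k = −Δt / ln(Q₂/Q₁) = −2 / ln(15/24) = 4.26 h.

k ≈ 4.26 h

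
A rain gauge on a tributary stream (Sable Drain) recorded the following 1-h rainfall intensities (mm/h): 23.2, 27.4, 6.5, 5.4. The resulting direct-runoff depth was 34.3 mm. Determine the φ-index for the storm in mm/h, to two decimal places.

φ ≈ 8.15 mm/h

Only the 2 blocks with intensity above φ contribute runoff: 23.2, 27.4 mm/h.
Σ(I−φ)·Δt = d  ⇒  (23.2+27.4 − 2φ)·1 = 34.3
φ = (50.60 − 34.3/1) / 2 = 8.15 mm/h.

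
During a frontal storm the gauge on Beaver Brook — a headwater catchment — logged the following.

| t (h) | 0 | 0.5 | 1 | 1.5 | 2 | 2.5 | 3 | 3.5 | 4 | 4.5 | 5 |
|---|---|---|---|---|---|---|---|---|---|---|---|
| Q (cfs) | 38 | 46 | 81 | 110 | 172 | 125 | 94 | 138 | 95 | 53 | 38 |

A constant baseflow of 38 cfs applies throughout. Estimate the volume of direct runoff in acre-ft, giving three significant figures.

Direct-runoff ordinates (Q − Q_b): 0.0, 8.0, 43.0, 72.0, 134.0, 87.0, 56.0, 100.0, 57.0, 15.0, 0.0 cfs.
ΣQ_DR = 572.0 cfs.
With Δt = 0.5 h = 1800 s, V = ΣQ_DR · Δt = 572.0 × 1800 = 1.03 × 10^6 ft³ = 23.6 acre-ft.

V ≈ 23.6 acre-ft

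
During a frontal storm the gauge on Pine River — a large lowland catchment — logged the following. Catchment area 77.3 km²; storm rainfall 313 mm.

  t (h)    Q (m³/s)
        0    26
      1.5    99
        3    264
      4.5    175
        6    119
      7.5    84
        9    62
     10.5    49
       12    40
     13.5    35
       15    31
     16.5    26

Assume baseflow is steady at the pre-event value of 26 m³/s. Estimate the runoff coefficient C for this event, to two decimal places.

C ≈ 0.16

ΣQ_DR = 698.0 m³/s; V = ΣQ_DR·Δt = 3.769 × 10^6 m³.
Runoff depth d = V / A = 48.76 mm.
C = d / P = 48.76 / 313 = 0.16.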